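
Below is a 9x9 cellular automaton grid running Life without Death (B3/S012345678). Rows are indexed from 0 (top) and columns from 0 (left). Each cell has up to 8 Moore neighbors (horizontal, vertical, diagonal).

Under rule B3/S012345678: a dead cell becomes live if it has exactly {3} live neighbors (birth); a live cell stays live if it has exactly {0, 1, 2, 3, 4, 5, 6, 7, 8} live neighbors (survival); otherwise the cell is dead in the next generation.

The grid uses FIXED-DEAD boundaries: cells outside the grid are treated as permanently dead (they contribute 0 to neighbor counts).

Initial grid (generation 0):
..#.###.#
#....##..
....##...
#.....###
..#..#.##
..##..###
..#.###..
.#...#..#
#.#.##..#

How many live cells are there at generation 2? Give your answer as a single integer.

Answer: 59

Derivation:
Simulating step by step:
Generation 0 (given above): 35 live cells
Generation 1: 47 live cells
..#.#####
#..#.###.
....##...
#...#.###
.###.#.##
.###..###
.##.###.#
.##..#.##
###.##..#
Generation 2: 59 live cells
..#######
#..#.####
...###..#
###.#.###
####.#.##
####..###
###.###.#
.##..#.##
#########
Population at generation 2: 59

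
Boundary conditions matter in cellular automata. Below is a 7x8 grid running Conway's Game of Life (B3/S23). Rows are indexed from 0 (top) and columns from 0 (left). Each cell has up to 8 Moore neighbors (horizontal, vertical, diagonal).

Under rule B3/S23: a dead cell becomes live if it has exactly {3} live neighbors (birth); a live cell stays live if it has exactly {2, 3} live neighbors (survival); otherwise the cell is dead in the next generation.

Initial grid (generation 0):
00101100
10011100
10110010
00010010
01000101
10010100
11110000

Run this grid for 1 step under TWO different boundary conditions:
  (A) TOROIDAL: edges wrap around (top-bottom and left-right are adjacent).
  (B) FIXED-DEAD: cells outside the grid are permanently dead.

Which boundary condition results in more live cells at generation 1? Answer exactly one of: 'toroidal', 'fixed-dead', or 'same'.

Answer: toroidal

Derivation:
Under TOROIDAL boundary, generation 1:
10000100
00000011
01100010
11011110
10100101
00010011
10000100
Population = 22

Under FIXED-DEAD boundary, generation 1:
00000100
00000010
01100010
01011111
00100100
10010010
11111000
Population = 21

Comparison: toroidal=22, fixed-dead=21 -> toroidal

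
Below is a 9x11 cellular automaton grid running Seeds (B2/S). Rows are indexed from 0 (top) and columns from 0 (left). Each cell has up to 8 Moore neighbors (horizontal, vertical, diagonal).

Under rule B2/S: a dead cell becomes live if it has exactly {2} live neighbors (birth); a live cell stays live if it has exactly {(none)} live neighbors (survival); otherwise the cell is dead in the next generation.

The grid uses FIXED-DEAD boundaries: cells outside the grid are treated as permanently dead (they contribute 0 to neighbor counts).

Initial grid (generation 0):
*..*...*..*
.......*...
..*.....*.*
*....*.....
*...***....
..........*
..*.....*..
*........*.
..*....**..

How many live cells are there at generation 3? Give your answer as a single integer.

Answer: 19

Derivation:
Simulating step by step:
Generation 0 (given above): 22 live cells
Generation 1: 27 live cells
......*.*..
.***..*...*
.*....**.*.
...*...*.*.
.*.........
.*.**.**.*.
.*........*
..**.......
.*.......*.
Generation 2: 28 live cells
.*.*.*...*.
*..........
*...**.....
**........*
*....*...**
.....*..*.*
*....*****.
*........**
...*.......
Generation 3: 19 live cells
*.*.*......
..**..*....
...........
......*....
....*.*.*..
**.........
.*..*......
.*..**.....
.........**
Population at generation 3: 19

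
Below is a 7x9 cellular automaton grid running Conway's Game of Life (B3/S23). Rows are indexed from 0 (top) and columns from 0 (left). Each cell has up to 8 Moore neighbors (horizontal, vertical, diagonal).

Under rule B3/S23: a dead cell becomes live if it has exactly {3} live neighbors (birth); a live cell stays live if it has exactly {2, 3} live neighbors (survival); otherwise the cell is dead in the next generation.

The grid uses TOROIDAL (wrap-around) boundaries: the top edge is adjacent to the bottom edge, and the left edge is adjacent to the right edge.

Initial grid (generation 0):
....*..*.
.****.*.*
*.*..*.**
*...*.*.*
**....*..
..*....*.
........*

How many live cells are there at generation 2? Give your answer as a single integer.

Answer: 21

Derivation:
Simulating step by step:
Generation 0 (given above): 23 live cells
Generation 1: 22 live cells
*.*.**.**
.**.*.*..
..*......
......*..
**...**..
**.....**
.......**
Generation 2: 21 live cells
*.*.**...
*.*.*.***
.***.*...
.*...**..
.*...**..
.*.......
.........
Population at generation 2: 21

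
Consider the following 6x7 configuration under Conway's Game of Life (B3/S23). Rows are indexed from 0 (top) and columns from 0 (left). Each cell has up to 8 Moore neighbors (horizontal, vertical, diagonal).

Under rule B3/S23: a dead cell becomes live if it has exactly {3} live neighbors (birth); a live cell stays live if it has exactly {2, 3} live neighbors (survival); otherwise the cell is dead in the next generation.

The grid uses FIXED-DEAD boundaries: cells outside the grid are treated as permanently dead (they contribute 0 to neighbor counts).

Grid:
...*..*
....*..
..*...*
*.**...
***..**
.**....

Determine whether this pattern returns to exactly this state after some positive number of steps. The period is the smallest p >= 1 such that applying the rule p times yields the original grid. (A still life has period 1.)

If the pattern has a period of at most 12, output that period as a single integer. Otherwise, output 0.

Simulating and comparing each generation to the original:
Gen 0 (original, given above): 15 live cells
Gen 1: 11 live cells, differs from original
Gen 2: 10 live cells, differs from original
Gen 3: 8 live cells, differs from original
Gen 4: 8 live cells, differs from original
Gen 5: 10 live cells, differs from original
Gen 6: 10 live cells, differs from original
Gen 7: 12 live cells, differs from original
Gen 8: 11 live cells, differs from original
Gen 9: 12 live cells, differs from original
Gen 10: 11 live cells, differs from original
Gen 11: 14 live cells, differs from original
Gen 12: 16 live cells, differs from original
No period found within 12 steps.

Answer: 0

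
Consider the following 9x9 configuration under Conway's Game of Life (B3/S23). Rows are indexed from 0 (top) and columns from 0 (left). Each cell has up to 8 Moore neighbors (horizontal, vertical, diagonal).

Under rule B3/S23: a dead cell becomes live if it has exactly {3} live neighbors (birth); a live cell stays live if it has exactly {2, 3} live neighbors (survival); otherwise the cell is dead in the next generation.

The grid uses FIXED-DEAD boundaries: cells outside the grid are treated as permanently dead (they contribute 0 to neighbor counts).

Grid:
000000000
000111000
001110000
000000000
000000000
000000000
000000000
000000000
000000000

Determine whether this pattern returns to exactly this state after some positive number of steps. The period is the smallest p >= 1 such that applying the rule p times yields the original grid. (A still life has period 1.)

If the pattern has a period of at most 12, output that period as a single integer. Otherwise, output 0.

Answer: 2

Derivation:
Simulating and comparing each generation to the original:
Gen 0 (original, given above): 6 live cells
Gen 1: 6 live cells, differs from original
Gen 2: 6 live cells, MATCHES original -> period = 2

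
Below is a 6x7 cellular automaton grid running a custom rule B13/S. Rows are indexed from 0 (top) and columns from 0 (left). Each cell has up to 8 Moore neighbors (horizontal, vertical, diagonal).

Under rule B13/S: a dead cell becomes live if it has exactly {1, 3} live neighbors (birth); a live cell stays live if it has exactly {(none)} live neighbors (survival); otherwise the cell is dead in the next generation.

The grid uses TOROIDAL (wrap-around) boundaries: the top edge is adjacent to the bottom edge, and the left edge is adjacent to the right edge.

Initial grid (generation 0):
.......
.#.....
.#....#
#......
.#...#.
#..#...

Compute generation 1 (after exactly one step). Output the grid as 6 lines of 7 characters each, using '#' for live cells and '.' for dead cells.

Answer: ...##.#
#....##
.....#.
.#..#.#
#..#..#
.....#.

Derivation:
Simulating step by step:
Generation 0 (given above): 8 live cells
Generation 1: 14 live cells
(generation 1 grid is the final answer)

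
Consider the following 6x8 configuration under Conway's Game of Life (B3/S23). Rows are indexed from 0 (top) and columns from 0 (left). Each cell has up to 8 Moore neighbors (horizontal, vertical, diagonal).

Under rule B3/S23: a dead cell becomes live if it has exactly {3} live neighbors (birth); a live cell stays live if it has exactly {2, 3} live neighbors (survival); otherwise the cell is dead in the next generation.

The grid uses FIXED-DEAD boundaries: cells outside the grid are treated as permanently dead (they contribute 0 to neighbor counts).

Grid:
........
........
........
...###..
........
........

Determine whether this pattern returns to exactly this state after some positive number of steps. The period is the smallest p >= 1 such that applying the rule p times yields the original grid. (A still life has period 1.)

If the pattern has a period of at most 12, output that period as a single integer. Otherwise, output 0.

Answer: 2

Derivation:
Simulating and comparing each generation to the original:
Gen 0 (original, given above): 3 live cells
Gen 1: 3 live cells, differs from original
Gen 2: 3 live cells, MATCHES original -> period = 2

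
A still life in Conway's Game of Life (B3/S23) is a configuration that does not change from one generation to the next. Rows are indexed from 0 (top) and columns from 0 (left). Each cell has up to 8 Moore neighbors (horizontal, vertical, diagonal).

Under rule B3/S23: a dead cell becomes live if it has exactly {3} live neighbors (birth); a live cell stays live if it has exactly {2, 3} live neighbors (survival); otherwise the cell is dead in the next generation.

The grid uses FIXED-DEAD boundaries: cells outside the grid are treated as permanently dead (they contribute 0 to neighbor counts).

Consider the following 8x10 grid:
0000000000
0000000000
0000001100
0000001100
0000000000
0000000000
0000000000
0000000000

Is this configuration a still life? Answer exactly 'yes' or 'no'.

Answer: yes

Derivation:
Compute generation 1 and compare to generation 0 (given above):
Generation 1:
0000000000
0000000000
0000001100
0000001100
0000000000
0000000000
0000000000
0000000000
The grids are IDENTICAL -> still life.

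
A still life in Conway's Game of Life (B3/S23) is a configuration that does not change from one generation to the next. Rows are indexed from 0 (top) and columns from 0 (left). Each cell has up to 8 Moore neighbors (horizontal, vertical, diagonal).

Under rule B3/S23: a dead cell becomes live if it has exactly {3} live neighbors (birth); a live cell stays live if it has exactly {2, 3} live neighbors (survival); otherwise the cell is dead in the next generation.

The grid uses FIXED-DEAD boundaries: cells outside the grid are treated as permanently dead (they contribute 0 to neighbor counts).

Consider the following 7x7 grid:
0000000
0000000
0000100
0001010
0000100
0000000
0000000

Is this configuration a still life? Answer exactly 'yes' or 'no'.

Answer: yes

Derivation:
Compute generation 1 and compare to generation 0 (given above):
Generation 1:
0000000
0000000
0000100
0001010
0000100
0000000
0000000
The grids are IDENTICAL -> still life.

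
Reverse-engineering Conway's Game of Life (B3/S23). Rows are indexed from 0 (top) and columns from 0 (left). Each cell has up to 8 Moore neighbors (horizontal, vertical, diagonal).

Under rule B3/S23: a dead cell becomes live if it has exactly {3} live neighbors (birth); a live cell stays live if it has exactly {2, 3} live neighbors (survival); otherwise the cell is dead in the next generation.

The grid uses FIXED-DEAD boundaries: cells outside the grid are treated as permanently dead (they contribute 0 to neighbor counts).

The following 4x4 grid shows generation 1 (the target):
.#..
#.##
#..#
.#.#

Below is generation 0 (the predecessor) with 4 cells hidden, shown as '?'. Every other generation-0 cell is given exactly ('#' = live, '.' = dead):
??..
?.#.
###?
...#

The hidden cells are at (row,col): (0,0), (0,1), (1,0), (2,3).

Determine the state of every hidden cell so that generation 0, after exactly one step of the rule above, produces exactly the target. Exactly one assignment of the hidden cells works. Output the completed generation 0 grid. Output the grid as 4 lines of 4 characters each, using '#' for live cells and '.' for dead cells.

Answer: #...
#.#.
####
...#

Derivation:
Hidden generation-0 cells (in order): (0,0), (0,1), (1,0), (2,3).
A hidden cell only influences target cells in its own 3x3 neighborhood. Try each of the 2^4 = 16 assignments, step the completed generation 0 forward once under B3/S23, and compare with the target:
  (0,0)=. (0,1)=. (1,0)=. (2,3)=. -> step gives (0,1)='.' but target has '#' -> reject
  (0,0)=. (0,1)=. (1,0)=. (2,3)=# -> step gives (0,1)='.' but target has '#' -> reject
  (0,0)=. (0,1)=. (1,0)=# (2,3)=. -> step gives (0,1)='.' but target has '#' -> reject
  (0,0)=. (0,1)=. (1,0)=# (2,3)=# -> step gives (0,1)='.' but target has '#' -> reject
  (0,0)=. (0,1)=# (1,0)=. (2,3)=. -> step gives (0,1)='.' but target has '#' -> reject
  (0,0)=. (0,1)=# (1,0)=. (2,3)=# -> step gives (0,1)='.' but target has '#' -> reject
  (0,0)=. (0,1)=# (1,0)=# (2,3)=. -> step gives (1,3)='.' but target has '#' -> reject
  (0,0)=. (0,1)=# (1,0)=# (2,3)=# -> step gives (1,2)='.' but target has '#' -> reject
  (0,0)=# (0,1)=. (1,0)=. (2,3)=. -> step gives (0,1)='.' but target has '#' -> reject
  (0,0)=# (0,1)=. (1,0)=. (2,3)=# -> step gives (0,1)='.' but target has '#' -> reject
  (0,0)=# (0,1)=. (1,0)=# (2,3)=. -> step gives (1,3)='.' but target has '#' -> reject
  (0,0)=# (0,1)=. (1,0)=# (2,3)=# -> step reproduces the target at every cell -> ACCEPT
  (0,0)=# (0,1)=# (1,0)=. (2,3)=. -> step gives (1,0)='.' but target has '#' -> reject
  (0,0)=# (0,1)=# (1,0)=. (2,3)=# -> step gives (1,0)='.' but target has '#' -> reject
  (0,0)=# (0,1)=# (1,0)=# (2,3)=. -> step gives (0,0)='#' but target has '.' -> reject
  (0,0)=# (0,1)=# (1,0)=# (2,3)=# -> step gives (0,0)='#' but target has '.' -> reject
Unique solution: (0,0)=live, (0,1)=dead, (1,0)=live, (2,3)=live.
Check: live-neighbor counts of every cell in the completed generation 0:
1311
3633
2443
2342
Applying B3/S23 to generation 0 with these counts gives:
.#..
#.##
#..#
.#.#
which matches the target exactly.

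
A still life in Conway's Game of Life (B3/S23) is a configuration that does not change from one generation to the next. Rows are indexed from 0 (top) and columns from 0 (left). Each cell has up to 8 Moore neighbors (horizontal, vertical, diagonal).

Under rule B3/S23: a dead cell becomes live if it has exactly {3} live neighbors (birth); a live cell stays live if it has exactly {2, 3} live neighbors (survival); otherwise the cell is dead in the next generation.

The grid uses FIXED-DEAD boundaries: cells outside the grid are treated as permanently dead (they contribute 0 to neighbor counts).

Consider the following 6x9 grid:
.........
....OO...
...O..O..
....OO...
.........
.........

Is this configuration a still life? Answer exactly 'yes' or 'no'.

Answer: yes

Derivation:
Compute generation 1 and compare to generation 0 (given above):
Generation 1:
.........
....OO...
...O..O..
....OO...
.........
.........
The grids are IDENTICAL -> still life.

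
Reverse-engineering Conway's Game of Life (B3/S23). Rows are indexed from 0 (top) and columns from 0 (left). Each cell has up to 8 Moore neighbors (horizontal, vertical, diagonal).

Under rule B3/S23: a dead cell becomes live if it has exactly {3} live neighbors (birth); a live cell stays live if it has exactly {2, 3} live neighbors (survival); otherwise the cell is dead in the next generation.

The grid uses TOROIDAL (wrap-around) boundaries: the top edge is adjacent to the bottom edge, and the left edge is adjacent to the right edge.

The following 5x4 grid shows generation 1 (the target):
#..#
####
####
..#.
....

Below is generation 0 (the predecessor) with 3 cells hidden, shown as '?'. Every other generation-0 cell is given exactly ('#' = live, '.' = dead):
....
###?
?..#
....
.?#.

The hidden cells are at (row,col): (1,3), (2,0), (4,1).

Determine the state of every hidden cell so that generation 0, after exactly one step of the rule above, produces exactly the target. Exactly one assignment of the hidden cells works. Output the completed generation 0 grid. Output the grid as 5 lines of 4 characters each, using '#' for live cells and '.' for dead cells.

Hidden generation-0 cells (in order): (1,3), (2,0), (4,1).
A hidden cell only influences target cells in its own 3x3 neighborhood. Try each of the 2^3 = 8 assignments, step the completed generation 0 forward once under B3/S23, and compare with the target:
  (1,3)=. (2,0)=. (4,1)=. -> step gives (0,0)='.' but target has '#' -> reject
  (1,3)=. (2,0)=. (4,1)=# -> step reproduces the target at every cell -> ACCEPT
  (1,3)=. (2,0)=# (4,1)=. -> step gives (0,0)='.' but target has '#' -> reject
  (1,3)=. (2,0)=# (4,1)=# -> step gives (1,3)='.' but target has '#' -> reject
  (1,3)=# (2,0)=. (4,1)=. -> step gives (0,3)='.' but target has '#' -> reject
  (1,3)=# (2,0)=. (4,1)=# -> step gives (0,0)='.' but target has '#' -> reject
  (1,3)=# (2,0)=# (4,1)=. -> step gives (0,3)='.' but target has '#' -> reject
  (1,3)=# (2,0)=# (4,1)=# -> step gives (0,0)='.' but target has '#' -> reject
Unique solution: (1,3)=dead, (2,0)=dead, (4,1)=live.
Check: live-neighbor counts of every cell in the completed generation 0:
3543
2223
3332
2232
1111
Applying B3/S23 to generation 0 with these counts gives:
#..#
####
####
..#.
....
which matches the target exactly.

Answer: ....
###.
...#
....
.##.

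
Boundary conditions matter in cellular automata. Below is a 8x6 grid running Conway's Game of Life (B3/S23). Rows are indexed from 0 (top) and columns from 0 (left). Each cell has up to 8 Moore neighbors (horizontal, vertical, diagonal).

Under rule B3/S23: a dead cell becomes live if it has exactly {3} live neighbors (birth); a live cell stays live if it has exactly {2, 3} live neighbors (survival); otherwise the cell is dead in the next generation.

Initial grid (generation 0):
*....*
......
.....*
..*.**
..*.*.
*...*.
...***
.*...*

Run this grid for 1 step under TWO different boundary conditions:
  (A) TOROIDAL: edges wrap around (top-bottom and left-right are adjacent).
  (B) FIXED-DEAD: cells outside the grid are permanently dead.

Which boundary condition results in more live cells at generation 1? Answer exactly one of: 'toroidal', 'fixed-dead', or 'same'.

Under TOROIDAL boundary, generation 1:
*....*
*....*
....**
....**
.*..*.
......
...*..
......
Population = 11

Under FIXED-DEAD boundary, generation 1:
......
......
....**
....**
.*..*.
......
...*.*
.....*
Population = 9

Comparison: toroidal=11, fixed-dead=9 -> toroidal

Answer: toroidal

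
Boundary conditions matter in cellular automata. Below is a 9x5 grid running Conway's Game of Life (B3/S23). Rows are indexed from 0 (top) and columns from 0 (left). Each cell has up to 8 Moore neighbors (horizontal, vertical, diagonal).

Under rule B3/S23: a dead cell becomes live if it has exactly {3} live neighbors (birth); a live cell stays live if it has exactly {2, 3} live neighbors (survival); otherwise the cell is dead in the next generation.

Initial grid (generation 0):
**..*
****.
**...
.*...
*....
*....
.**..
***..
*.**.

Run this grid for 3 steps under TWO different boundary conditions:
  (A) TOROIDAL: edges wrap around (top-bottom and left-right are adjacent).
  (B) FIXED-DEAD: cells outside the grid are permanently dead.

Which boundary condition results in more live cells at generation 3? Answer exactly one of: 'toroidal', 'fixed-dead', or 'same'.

Under TOROIDAL boundary, generation 3:
.....
.....
.....
**...
**...
.....
.*.*.
...*.
...**
Population = 9

Under FIXED-DEAD boundary, generation 3:
.....
.....
.....
**...
.....
*....
.**..
.**..
..*..
Population = 8

Comparison: toroidal=9, fixed-dead=8 -> toroidal

Answer: toroidal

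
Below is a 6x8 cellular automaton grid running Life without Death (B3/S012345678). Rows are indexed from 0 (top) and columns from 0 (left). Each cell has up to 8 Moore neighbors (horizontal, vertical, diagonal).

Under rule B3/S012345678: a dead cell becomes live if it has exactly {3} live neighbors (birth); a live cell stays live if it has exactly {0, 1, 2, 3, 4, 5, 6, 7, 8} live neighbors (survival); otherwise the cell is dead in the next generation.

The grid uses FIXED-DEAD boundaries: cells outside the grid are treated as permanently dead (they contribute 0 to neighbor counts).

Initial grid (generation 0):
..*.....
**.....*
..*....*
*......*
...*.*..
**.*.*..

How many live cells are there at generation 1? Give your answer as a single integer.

Simulating step by step:
Generation 0 (given above): 14 live cells
Generation 1: 24 live cells
.**.....
***....*
*.*...**
*.....**
****.**.
****.*..
Population at generation 1: 24

Answer: 24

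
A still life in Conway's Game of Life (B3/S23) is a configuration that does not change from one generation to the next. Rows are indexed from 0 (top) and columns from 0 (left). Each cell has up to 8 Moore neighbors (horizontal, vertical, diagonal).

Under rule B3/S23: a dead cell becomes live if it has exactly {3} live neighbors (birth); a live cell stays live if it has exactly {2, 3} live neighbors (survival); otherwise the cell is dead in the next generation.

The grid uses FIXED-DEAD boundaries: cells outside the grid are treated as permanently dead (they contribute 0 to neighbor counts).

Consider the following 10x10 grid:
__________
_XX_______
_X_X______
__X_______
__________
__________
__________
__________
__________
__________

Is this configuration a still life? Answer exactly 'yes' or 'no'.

Answer: yes

Derivation:
Compute generation 1 and compare to generation 0 (given above):
Generation 1:
__________
_XX_______
_X_X______
__X_______
__________
__________
__________
__________
__________
__________
The grids are IDENTICAL -> still life.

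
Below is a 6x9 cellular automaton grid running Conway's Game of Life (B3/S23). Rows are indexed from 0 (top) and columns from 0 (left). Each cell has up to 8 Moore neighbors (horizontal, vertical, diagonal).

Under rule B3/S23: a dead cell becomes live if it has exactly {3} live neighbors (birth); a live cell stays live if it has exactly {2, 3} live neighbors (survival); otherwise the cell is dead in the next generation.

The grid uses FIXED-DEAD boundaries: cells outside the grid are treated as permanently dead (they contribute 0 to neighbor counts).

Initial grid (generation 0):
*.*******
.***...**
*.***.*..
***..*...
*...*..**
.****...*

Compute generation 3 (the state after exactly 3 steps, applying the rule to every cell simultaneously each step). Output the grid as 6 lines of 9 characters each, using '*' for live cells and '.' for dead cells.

Answer: .........
.......**
.........
**.......
*....***.
.*******.

Derivation:
Simulating step by step:
Generation 0 (given above): 31 live cells
Generation 1: 27 live cells
....***.*
*.......*
*...****.
*.*..***.
*...**.**
.****..**
Generation 2: 17 live cells
.....*.*.
........*
*...*...*
*..*.....
*........
.********
Generation 3: 15 live cells
(generation 3 grid is the final answer)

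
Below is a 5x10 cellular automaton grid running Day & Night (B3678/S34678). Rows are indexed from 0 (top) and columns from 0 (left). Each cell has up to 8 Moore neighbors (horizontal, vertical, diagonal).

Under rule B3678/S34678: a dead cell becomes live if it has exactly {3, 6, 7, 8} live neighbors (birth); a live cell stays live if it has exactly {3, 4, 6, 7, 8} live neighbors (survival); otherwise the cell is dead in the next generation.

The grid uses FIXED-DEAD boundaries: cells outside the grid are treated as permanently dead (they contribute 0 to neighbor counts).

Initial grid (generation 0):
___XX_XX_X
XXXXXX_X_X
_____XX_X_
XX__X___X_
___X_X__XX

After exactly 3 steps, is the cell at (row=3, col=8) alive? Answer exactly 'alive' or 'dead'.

Answer: alive

Derivation:
Simulating step by step:
Generation 0 (given above): 24 live cells
Generation 1: 16 live cells
_X_XX_X___
__XX__XX__
_____XX_XX
____X_X_X_
____X_____
Generation 2: 16 live cells
___X_X_X__
__XX__XXX_
___XXXXXX_
_________X
_____X____
Generation 3: 19 live cells
__X_X__XX_
__XXX_XXX_
__XXXXX_XX
_______XX_
__________

Cell (3,8) at generation 3: 1 -> alive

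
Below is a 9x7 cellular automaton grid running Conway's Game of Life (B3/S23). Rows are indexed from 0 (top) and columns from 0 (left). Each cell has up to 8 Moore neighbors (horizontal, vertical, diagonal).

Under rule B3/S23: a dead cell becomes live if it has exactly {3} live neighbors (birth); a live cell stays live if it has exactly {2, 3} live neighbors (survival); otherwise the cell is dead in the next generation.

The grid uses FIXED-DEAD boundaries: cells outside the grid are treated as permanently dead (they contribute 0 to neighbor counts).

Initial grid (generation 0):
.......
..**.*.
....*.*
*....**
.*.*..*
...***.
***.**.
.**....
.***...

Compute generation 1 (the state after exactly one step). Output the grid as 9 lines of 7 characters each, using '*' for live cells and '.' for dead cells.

Answer: .......
...***.
...**.*
....*.*
..**..*
*.....*
*....*.
....*..
.*.*...

Derivation:
Simulating step by step:
Generation 0 (given above): 24 live cells
Generation 1: 18 live cells
(generation 1 grid is the final answer)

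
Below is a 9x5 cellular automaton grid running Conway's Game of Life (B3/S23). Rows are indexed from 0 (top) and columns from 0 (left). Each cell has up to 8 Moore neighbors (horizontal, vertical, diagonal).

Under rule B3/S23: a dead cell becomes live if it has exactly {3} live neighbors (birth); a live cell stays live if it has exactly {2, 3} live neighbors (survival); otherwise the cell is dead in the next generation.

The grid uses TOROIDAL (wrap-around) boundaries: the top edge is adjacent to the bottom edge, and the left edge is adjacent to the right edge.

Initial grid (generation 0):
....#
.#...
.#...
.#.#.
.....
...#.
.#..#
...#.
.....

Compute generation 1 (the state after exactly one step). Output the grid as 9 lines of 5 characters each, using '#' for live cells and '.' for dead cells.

Answer: .....
#....
##...
..#..
..#..
.....
..###
.....
.....

Derivation:
Simulating step by step:
Generation 0 (given above): 9 live cells
Generation 1: 8 live cells
(generation 1 grid is the final answer)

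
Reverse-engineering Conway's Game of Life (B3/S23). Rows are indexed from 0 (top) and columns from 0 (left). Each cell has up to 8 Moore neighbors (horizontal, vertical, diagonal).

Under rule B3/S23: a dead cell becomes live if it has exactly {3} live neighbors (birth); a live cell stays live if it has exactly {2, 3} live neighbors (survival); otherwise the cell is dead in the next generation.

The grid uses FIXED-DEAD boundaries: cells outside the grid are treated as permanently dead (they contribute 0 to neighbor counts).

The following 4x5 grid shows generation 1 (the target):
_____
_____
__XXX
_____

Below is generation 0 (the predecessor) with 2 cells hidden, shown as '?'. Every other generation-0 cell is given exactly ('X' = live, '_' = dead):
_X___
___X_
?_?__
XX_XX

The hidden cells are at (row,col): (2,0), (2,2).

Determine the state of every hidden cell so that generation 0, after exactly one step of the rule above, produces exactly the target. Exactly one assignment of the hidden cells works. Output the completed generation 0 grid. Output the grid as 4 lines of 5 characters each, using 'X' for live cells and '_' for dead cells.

Answer: _X___
___X_
_____
XX_XX

Derivation:
Hidden generation-0 cells (in order): (2,0), (2,2).
A hidden cell only influences target cells in its own 3x3 neighborhood. Try each of the 2^2 = 4 assignments, step the completed generation 0 forward once under B3/S23, and compare with the target:
  (2,0)=_ (2,2)=_ -> step reproduces the target at every cell -> ACCEPT
  (2,0)=_ (2,2)=X -> step gives (1,2)='X' but target has '_' -> reject
  (2,0)=X (2,2)=_ -> step gives (2,0)='X' but target has '_' -> reject
  (2,0)=X (2,2)=X -> step gives (1,1)='X' but target has '_' -> reject
Unique solution: (2,0)=dead, (2,2)=dead.
Check: live-neighbor counts of every cell in the completed generation 0:
10211
11201
22333
11211
Applying B3/S23 to generation 0 with these counts gives:
_____
_____
__XXX
_____
which matches the target exactly.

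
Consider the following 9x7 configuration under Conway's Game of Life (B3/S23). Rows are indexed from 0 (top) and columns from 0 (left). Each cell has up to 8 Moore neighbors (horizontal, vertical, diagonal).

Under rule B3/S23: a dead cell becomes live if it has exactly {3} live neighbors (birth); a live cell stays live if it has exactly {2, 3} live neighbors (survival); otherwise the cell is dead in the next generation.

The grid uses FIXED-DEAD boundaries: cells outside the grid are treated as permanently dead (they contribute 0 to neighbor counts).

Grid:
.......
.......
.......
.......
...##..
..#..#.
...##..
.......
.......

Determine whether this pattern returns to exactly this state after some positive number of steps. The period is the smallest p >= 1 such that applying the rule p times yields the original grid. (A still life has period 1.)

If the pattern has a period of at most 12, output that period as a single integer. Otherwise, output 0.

Simulating and comparing each generation to the original:
Gen 0 (original, given above): 6 live cells
Gen 1: 6 live cells, MATCHES original -> period = 1

Answer: 1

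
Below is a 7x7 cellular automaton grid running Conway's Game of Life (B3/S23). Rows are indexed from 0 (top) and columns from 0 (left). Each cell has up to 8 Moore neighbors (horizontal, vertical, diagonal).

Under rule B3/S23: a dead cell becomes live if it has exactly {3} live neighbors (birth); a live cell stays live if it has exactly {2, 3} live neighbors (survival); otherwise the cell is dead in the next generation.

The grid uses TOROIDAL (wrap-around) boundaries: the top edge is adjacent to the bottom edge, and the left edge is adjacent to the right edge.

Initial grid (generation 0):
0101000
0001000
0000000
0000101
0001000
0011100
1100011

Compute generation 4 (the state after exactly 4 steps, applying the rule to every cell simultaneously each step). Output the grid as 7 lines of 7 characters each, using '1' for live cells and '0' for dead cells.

Answer: 0000000
0000000
0000000
0000000
0000000
0000000
0000000

Derivation:
Simulating step by step:
Generation 0 (given above): 13 live cells
Generation 1: 17 live cells
0100101
0010000
0000000
0000000
0010010
1111111
1100011
Generation 2: 7 live cells
0110001
0000000
0000000
0000000
1010010
0001000
0000000
Generation 3: 1 live cells
0000000
0000000
0000000
0000000
0000000
0000000
0010000
Generation 4: 0 live cells
(generation 4 grid is the final answer)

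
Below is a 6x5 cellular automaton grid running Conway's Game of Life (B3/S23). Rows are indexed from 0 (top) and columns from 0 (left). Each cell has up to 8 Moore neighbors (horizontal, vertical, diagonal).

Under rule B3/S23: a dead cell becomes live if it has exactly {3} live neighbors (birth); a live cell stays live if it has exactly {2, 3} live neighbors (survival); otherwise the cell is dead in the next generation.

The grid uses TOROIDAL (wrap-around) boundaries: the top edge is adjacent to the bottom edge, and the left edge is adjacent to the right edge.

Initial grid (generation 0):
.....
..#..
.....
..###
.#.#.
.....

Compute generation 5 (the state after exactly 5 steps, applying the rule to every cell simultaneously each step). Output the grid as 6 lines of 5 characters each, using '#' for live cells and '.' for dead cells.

Answer: .....
.....
.....
.....
.....
.....

Derivation:
Simulating step by step:
Generation 0 (given above): 6 live cells
Generation 1: 6 live cells
.....
.....
..#..
..###
...##
.....
Generation 2: 5 live cells
.....
.....
..#..
..#.#
..#.#
.....
Generation 3: 3 live cells
.....
.....
...#.
.##..
.....
.....
Generation 4: 2 live cells
.....
.....
..#..
..#..
.....
.....
Generation 5: 0 live cells
(generation 5 grid is the final answer)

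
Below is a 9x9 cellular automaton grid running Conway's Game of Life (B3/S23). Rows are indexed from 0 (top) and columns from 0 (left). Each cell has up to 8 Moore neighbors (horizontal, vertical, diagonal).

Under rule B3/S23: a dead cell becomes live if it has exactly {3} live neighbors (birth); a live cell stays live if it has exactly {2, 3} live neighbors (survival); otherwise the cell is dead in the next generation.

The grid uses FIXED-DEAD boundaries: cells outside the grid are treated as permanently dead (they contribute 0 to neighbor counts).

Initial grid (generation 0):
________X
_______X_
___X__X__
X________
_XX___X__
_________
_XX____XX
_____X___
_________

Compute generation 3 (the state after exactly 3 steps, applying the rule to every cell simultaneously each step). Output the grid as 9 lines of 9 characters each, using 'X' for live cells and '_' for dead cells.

Answer: _________
_________
_________
_XX______
_XX______
_________
_________
_________
_________

Derivation:
Simulating step by step:
Generation 0 (given above): 13 live cells
Generation 1: 5 live cells
_________
_______X_
_________
_XX______
_X_______
_______X_
_________
_________
_________
Generation 2: 4 live cells
_________
_________
_________
_XX______
_XX______
_________
_________
_________
_________
Generation 3: 4 live cells
(generation 3 grid is the final answer)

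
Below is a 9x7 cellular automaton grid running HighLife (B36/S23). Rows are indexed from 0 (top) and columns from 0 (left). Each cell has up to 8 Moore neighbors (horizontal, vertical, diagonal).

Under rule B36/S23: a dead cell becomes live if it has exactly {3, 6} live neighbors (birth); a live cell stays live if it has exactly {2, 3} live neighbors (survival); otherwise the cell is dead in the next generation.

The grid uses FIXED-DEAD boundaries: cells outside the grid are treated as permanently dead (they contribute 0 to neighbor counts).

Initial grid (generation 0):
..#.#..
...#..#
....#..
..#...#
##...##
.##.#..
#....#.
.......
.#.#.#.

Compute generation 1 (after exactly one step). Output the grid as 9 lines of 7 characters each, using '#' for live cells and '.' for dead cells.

Simulating step by step:
Generation 0 (given above): 19 live cells
Generation 1: 17 live cells
(generation 1 grid is the final answer)

Answer: ...#...
...###.
...#.#.
.#....#
#..#.##
..#.#.#
.#.....
....#..
.......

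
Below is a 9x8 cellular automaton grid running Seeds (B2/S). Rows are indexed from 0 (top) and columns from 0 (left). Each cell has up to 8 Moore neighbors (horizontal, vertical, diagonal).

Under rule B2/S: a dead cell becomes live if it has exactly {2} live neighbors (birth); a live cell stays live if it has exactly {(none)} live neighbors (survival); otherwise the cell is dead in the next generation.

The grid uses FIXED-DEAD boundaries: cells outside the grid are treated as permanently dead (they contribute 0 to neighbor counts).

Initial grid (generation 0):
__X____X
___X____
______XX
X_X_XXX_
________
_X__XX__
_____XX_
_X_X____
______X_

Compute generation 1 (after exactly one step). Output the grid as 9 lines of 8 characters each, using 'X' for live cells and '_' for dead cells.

Answer: ___X____
__X_____
_XX_____
_X_X____
X_X_____
________
XX_X____
__X_X__X
__X_____

Derivation:
Simulating step by step:
Generation 0 (given above): 18 live cells
Generation 1: 15 live cells
(generation 1 grid is the final answer)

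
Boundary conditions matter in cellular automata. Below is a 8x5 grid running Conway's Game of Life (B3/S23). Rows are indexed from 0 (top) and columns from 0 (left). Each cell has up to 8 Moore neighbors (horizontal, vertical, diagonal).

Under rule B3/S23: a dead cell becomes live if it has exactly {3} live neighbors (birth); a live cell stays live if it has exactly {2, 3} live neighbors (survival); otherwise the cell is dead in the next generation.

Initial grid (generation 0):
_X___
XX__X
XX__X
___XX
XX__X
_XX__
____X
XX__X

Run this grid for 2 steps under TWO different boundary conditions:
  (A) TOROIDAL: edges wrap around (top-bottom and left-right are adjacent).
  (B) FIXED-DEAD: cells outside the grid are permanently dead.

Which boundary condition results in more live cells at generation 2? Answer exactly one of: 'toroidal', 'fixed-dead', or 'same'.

Answer: toroidal

Derivation:
Under TOROIDAL boundary, generation 2:
XXX__
__X__
_X___
X__X_
_X__X
_X___
_____
XX__X
Population = 13

Under FIXED-DEAD boundary, generation 2:
_X___
__XX_
____X
____X
X___X
____X
X__X_
_____
Population = 10

Comparison: toroidal=13, fixed-dead=10 -> toroidal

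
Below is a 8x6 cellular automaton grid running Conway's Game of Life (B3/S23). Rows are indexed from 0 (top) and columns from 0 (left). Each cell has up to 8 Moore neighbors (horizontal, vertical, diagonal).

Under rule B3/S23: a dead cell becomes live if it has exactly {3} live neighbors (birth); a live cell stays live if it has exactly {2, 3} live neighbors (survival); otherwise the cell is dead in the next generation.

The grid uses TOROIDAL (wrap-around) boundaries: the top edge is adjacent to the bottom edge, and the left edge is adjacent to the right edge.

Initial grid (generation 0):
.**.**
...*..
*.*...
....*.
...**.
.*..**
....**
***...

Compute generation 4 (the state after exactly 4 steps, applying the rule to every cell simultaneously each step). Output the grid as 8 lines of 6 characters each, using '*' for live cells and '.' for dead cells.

Answer: ....*.
......
.***.*
..**..
*.**.*
.*****
....*.
..***.

Derivation:
Simulating step by step:
Generation 0 (given above): 18 live cells
Generation 1: 15 live cells
....**
*..***
...*..
....**
...*..
*.....
..***.
..*...
Generation 2: 16 live cells
*.....
*..*..
*..*..
...**.
....**
..*.*.
.***..
..*..*
Generation 3: 20 live cells
**...*
**...*
..**.*
...*..
.....*
.**.**
.*..*.
*.**..
Generation 4: 20 live cells
(generation 4 grid is the final answer)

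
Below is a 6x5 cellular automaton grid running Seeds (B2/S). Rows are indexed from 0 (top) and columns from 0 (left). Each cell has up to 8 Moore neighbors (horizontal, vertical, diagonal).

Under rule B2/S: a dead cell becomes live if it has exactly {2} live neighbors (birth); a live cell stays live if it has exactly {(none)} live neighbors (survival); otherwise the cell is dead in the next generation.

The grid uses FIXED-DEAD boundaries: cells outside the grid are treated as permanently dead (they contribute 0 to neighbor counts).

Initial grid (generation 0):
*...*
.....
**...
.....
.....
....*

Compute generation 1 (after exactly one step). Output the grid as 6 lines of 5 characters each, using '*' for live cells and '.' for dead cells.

Answer: .....
.....
.....
**...
.....
.....

Derivation:
Simulating step by step:
Generation 0 (given above): 5 live cells
Generation 1: 2 live cells
(generation 1 grid is the final answer)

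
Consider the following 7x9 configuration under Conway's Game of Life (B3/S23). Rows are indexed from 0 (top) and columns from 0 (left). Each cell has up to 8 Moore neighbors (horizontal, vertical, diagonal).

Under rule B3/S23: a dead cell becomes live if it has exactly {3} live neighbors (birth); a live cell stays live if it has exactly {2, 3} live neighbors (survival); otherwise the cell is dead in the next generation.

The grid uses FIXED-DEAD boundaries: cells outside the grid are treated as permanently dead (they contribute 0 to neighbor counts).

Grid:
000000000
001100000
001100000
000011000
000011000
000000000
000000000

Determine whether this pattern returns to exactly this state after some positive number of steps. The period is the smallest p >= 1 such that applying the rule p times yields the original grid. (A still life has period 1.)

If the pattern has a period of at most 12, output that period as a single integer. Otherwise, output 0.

Answer: 2

Derivation:
Simulating and comparing each generation to the original:
Gen 0 (original, given above): 8 live cells
Gen 1: 6 live cells, differs from original
Gen 2: 8 live cells, MATCHES original -> period = 2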